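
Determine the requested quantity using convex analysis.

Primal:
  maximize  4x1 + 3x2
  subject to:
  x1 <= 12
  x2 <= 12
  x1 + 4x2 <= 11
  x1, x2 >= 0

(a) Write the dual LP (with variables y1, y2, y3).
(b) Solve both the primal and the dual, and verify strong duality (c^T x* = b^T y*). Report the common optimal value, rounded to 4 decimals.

The standard primal-dual pair for 'max c^T x s.t. A x <= b, x >= 0' is:
  Dual:  min b^T y  s.t.  A^T y >= c,  y >= 0.

So the dual LP is:
  minimize  12y1 + 12y2 + 11y3
  subject to:
    y1 + y3 >= 4
    y2 + 4y3 >= 3
    y1, y2, y3 >= 0

Solving the primal: x* = (11, 0).
  primal value c^T x* = 44.
Solving the dual: y* = (0, 0, 4).
  dual value b^T y* = 44.
Strong duality: c^T x* = b^T y*. Confirmed.

44


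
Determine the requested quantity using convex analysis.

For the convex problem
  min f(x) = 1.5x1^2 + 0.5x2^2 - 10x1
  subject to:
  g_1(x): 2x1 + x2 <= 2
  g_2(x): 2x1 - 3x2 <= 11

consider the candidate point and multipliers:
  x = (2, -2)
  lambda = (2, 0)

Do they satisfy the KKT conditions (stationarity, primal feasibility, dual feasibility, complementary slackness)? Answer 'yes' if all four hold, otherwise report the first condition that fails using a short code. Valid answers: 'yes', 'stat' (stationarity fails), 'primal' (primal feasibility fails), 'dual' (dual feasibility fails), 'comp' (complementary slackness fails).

Gradient of f: grad f(x) = Q x + c = (-4, -2)
Constraint values g_i(x) = a_i^T x - b_i:
  g_1((2, -2)) = 0
  g_2((2, -2)) = -1
Stationarity residual: grad f(x) + sum_i lambda_i a_i = (0, 0)
  -> stationarity OK
Primal feasibility (all g_i <= 0): OK
Dual feasibility (all lambda_i >= 0): OK
Complementary slackness (lambda_i * g_i(x) = 0 for all i): OK

Verdict: yes, KKT holds.

yes


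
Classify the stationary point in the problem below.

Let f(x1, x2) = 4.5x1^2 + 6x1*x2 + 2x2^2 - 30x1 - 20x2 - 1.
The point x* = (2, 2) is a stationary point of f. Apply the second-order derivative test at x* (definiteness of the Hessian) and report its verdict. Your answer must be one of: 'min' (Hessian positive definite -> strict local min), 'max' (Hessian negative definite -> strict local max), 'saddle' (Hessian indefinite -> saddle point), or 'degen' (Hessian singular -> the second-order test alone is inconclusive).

Compute the Hessian H = grad^2 f:
  H = [[9, 6], [6, 4]]
Verify stationarity: grad f(x*) = H x* + g = (0, 0).
Eigenvalues of H: 0, 13.
H has a zero eigenvalue (singular; positive semidefinite but not definite), so H is neither positive definite, negative definite, nor indefinite. The second-order test alone is inconclusive -> degen.
(Indeed, f is constant along the null direction of H through x*, so x* is not a strict local extremum.)

degen


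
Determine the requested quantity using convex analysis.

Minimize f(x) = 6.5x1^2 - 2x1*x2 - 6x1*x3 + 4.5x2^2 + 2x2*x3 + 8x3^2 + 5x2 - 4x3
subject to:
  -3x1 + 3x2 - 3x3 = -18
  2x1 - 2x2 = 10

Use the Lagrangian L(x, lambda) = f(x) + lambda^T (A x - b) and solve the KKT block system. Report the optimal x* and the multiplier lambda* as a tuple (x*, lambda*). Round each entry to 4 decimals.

Form the Lagrangian:
  L(x, lambda) = (1/2) x^T Q x + c^T x + lambda^T (A x - b)
Stationarity (grad_x L = 0): Q x + c + A^T lambda = 0.
Primal feasibility: A x = b.

This gives the KKT block system:
  [ Q   A^T ] [ x     ]   [-c ]
  [ A    0  ] [ lambda ] = [ b ]

Solving the linear system:
  x*      = (1.8889, -3.1111, 1)
  lambda* = (-1.8519, -15.1667)
  f(x*)   = 49.3889

x* = (1.8889, -3.1111, 1), lambda* = (-1.8519, -15.1667)


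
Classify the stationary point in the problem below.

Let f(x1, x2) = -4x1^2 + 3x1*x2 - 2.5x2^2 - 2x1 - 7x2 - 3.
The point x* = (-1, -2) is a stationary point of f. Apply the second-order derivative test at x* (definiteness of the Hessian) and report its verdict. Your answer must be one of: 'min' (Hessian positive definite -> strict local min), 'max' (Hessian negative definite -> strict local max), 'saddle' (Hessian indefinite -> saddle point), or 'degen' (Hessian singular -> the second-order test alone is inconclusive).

Compute the Hessian H = grad^2 f:
  H = [[-8, 3], [3, -5]]
Verify stationarity: grad f(x*) = H x* + g = (0, 0).
Eigenvalues of H: -9.8541, -3.1459.
Both eigenvalues < 0, so H is negative definite -> x* is a strict local max.

max


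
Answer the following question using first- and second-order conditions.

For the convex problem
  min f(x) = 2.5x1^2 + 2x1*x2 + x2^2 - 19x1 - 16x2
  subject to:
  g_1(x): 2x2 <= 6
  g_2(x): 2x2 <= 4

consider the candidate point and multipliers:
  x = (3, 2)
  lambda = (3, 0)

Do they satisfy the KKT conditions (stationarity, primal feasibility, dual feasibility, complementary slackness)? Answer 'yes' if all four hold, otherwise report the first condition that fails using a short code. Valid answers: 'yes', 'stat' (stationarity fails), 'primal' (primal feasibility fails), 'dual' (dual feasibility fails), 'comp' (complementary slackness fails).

Gradient of f: grad f(x) = Q x + c = (0, -6)
Constraint values g_i(x) = a_i^T x - b_i:
  g_1((3, 2)) = -2
  g_2((3, 2)) = 0
Stationarity residual: grad f(x) + sum_i lambda_i a_i = (0, 0)
  -> stationarity OK
Primal feasibility (all g_i <= 0): OK
Dual feasibility (all lambda_i >= 0): OK
Complementary slackness (lambda_i * g_i(x) = 0 for all i): FAILS

Verdict: the first failing condition is complementary_slackness -> comp.

comp


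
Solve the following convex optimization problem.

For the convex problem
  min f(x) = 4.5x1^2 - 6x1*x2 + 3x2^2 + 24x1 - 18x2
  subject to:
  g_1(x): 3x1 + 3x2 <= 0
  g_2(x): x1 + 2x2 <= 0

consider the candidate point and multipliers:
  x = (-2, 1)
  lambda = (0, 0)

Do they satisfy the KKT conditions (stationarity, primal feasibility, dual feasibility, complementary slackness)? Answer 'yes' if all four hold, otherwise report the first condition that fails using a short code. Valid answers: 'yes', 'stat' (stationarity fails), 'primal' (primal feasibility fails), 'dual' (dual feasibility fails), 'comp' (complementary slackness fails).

Gradient of f: grad f(x) = Q x + c = (0, 0)
Constraint values g_i(x) = a_i^T x - b_i:
  g_1((-2, 1)) = -3
  g_2((-2, 1)) = 0
Stationarity residual: grad f(x) + sum_i lambda_i a_i = (0, 0)
  -> stationarity OK
Primal feasibility (all g_i <= 0): OK
Dual feasibility (all lambda_i >= 0): OK
Complementary slackness (lambda_i * g_i(x) = 0 for all i): OK

Verdict: yes, KKT holds.

yes


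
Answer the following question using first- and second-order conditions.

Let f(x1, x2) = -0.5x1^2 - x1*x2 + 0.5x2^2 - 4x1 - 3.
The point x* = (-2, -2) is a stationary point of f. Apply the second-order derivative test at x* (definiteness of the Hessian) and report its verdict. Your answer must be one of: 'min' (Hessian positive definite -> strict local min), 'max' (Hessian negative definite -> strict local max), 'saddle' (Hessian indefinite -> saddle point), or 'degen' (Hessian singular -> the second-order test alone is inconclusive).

Compute the Hessian H = grad^2 f:
  H = [[-1, -1], [-1, 1]]
Verify stationarity: grad f(x*) = H x* + g = (0, 0).
Eigenvalues of H: -1.4142, 1.4142.
Eigenvalues have mixed signs, so H is indefinite -> x* is a saddle point.

saddle


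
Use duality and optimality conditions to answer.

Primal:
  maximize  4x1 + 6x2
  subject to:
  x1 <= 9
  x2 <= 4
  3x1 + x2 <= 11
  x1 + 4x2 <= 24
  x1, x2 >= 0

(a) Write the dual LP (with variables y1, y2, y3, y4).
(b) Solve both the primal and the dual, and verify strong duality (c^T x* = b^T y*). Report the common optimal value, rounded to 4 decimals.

The standard primal-dual pair for 'max c^T x s.t. A x <= b, x >= 0' is:
  Dual:  min b^T y  s.t.  A^T y >= c,  y >= 0.

So the dual LP is:
  minimize  9y1 + 4y2 + 11y3 + 24y4
  subject to:
    y1 + 3y3 + y4 >= 4
    y2 + y3 + 4y4 >= 6
    y1, y2, y3, y4 >= 0

Solving the primal: x* = (2.3333, 4).
  primal value c^T x* = 33.3333.
Solving the dual: y* = (0, 4.6667, 1.3333, 0).
  dual value b^T y* = 33.3333.
Strong duality: c^T x* = b^T y*. Confirmed.

33.3333


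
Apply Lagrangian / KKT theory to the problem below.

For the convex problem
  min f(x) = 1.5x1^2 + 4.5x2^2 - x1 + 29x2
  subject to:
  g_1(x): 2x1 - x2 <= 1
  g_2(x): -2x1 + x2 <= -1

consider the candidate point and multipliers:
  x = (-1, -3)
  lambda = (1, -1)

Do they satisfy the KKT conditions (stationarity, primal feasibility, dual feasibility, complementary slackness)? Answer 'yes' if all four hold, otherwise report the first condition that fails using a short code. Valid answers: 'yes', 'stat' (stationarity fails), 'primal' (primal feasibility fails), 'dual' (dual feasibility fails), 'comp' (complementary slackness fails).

Gradient of f: grad f(x) = Q x + c = (-4, 2)
Constraint values g_i(x) = a_i^T x - b_i:
  g_1((-1, -3)) = 0
  g_2((-1, -3)) = 0
Stationarity residual: grad f(x) + sum_i lambda_i a_i = (0, 0)
  -> stationarity OK
Primal feasibility (all g_i <= 0): OK
Dual feasibility (all lambda_i >= 0): FAILS
Complementary slackness (lambda_i * g_i(x) = 0 for all i): OK

Verdict: the first failing condition is dual_feasibility -> dual.

dual


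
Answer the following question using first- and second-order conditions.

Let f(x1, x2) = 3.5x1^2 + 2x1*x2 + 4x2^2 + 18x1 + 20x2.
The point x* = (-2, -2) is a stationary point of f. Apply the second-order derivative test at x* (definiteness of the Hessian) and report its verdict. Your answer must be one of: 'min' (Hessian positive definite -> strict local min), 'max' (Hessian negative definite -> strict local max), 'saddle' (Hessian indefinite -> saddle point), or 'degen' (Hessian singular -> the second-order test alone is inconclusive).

Compute the Hessian H = grad^2 f:
  H = [[7, 2], [2, 8]]
Verify stationarity: grad f(x*) = H x* + g = (0, 0).
Eigenvalues of H: 5.4384, 9.5616.
Both eigenvalues > 0, so H is positive definite -> x* is a strict local min.

min


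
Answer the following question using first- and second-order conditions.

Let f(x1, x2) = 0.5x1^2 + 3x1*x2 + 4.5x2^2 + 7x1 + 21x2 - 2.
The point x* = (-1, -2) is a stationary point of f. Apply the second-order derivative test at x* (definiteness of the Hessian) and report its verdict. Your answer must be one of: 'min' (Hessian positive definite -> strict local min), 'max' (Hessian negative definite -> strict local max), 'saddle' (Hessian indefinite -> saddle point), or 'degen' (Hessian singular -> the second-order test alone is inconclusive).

Compute the Hessian H = grad^2 f:
  H = [[1, 3], [3, 9]]
Verify stationarity: grad f(x*) = H x* + g = (0, 0).
Eigenvalues of H: 0, 10.
H has a zero eigenvalue (singular; positive semidefinite but not definite), so H is neither positive definite, negative definite, nor indefinite. The second-order test alone is inconclusive -> degen.
(Indeed, f is constant along the null direction of H through x*, so x* is not a strict local extremum.)

degen


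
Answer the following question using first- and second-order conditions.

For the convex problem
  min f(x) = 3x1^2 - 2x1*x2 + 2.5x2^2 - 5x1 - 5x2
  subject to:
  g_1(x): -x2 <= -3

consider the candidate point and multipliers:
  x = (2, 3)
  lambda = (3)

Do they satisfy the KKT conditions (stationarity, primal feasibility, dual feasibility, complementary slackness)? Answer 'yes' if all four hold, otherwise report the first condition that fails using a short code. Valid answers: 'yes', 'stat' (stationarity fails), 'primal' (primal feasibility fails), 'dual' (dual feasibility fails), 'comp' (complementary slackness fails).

Gradient of f: grad f(x) = Q x + c = (1, 6)
Constraint values g_i(x) = a_i^T x - b_i:
  g_1((2, 3)) = 0
Stationarity residual: grad f(x) + sum_i lambda_i a_i = (1, 3)
  -> stationarity FAILS
Primal feasibility (all g_i <= 0): OK
Dual feasibility (all lambda_i >= 0): OK
Complementary slackness (lambda_i * g_i(x) = 0 for all i): OK

Verdict: the first failing condition is stationarity -> stat.

stat


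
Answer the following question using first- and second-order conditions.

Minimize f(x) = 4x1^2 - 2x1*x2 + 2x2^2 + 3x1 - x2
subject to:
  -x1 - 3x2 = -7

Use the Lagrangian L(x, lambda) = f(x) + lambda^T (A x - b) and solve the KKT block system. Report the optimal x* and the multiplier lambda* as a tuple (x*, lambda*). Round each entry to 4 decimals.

Form the Lagrangian:
  L(x, lambda) = (1/2) x^T Q x + c^T x + lambda^T (A x - b)
Stationarity (grad_x L = 0): Q x + c + A^T lambda = 0.
Primal feasibility: A x = b.

This gives the KKT block system:
  [ Q   A^T ] [ x     ]   [-c ]
  [ A    0  ] [ lambda ] = [ b ]

Solving the linear system:
  x*      = (0.4545, 2.1818)
  lambda* = (2.2727)
  f(x*)   = 7.5455

x* = (0.4545, 2.1818), lambda* = (2.2727)


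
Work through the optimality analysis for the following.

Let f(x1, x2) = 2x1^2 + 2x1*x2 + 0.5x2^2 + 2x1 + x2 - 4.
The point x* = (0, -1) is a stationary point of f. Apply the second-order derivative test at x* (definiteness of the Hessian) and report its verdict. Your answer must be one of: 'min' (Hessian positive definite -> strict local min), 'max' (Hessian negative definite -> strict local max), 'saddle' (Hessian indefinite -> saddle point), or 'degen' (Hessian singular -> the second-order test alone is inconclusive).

Compute the Hessian H = grad^2 f:
  H = [[4, 2], [2, 1]]
Verify stationarity: grad f(x*) = H x* + g = (0, 0).
Eigenvalues of H: 0, 5.
H has a zero eigenvalue (singular; positive semidefinite but not definite), so H is neither positive definite, negative definite, nor indefinite. The second-order test alone is inconclusive -> degen.
(Indeed, f is constant along the null direction of H through x*, so x* is not a strict local extremum.)

degen


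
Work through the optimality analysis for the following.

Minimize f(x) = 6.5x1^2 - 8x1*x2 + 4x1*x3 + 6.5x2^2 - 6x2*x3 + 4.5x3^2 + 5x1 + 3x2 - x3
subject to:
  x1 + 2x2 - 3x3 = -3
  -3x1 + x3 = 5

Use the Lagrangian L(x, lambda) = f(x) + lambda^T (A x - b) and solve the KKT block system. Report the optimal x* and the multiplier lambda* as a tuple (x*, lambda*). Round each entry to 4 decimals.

Form the Lagrangian:
  L(x, lambda) = (1/2) x^T Q x + c^T x + lambda^T (A x - b)
Stationarity (grad_x L = 0): Q x + c + A^T lambda = 0.
Primal feasibility: A x = b.

This gives the KKT block system:
  [ Q   A^T ] [ x     ]   [-c ]
  [ A    0  ] [ lambda ] = [ b ]

Solving the linear system:
  x*      = (-1.7373, -0.9492, -0.2119)
  lambda* = (-2.9153, -4.5847)
  f(x*)   = 1.428

x* = (-1.7373, -0.9492, -0.2119), lambda* = (-2.9153, -4.5847)


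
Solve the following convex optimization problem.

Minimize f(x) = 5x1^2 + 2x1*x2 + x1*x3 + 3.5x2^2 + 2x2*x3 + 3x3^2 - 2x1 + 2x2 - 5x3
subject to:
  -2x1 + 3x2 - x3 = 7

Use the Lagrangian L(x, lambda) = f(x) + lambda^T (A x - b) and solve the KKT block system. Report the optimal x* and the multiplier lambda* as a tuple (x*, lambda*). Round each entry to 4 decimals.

Form the Lagrangian:
  L(x, lambda) = (1/2) x^T Q x + c^T x + lambda^T (A x - b)
Stationarity (grad_x L = 0): Q x + c + A^T lambda = 0.
Primal feasibility: A x = b.

This gives the KKT block system:
  [ Q   A^T ] [ x     ]   [-c ]
  [ A    0  ] [ lambda ] = [ b ]

Solving the linear system:
  x*      = (-0.8808, 1.6736, -0.2176)
  lambda* = (-3.8394)
  f(x*)   = 16.5363

x* = (-0.8808, 1.6736, -0.2176), lambda* = (-3.8394)


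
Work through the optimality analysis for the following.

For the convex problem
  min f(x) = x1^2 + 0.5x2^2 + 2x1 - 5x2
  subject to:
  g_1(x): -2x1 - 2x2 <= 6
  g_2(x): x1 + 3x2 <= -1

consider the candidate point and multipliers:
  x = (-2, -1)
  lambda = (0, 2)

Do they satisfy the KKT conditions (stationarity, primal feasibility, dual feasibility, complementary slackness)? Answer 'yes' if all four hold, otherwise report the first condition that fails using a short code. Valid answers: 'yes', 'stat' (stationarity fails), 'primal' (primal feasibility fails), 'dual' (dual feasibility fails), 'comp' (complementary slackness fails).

Gradient of f: grad f(x) = Q x + c = (-2, -6)
Constraint values g_i(x) = a_i^T x - b_i:
  g_1((-2, -1)) = 0
  g_2((-2, -1)) = -4
Stationarity residual: grad f(x) + sum_i lambda_i a_i = (0, 0)
  -> stationarity OK
Primal feasibility (all g_i <= 0): OK
Dual feasibility (all lambda_i >= 0): OK
Complementary slackness (lambda_i * g_i(x) = 0 for all i): FAILS

Verdict: the first failing condition is complementary_slackness -> comp.

comp


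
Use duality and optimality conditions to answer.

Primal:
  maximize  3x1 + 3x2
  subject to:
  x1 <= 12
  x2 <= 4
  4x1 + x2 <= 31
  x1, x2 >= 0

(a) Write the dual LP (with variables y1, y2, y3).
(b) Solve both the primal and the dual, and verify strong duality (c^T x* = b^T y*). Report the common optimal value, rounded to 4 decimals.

The standard primal-dual pair for 'max c^T x s.t. A x <= b, x >= 0' is:
  Dual:  min b^T y  s.t.  A^T y >= c,  y >= 0.

So the dual LP is:
  minimize  12y1 + 4y2 + 31y3
  subject to:
    y1 + 4y3 >= 3
    y2 + y3 >= 3
    y1, y2, y3 >= 0

Solving the primal: x* = (6.75, 4).
  primal value c^T x* = 32.25.
Solving the dual: y* = (0, 2.25, 0.75).
  dual value b^T y* = 32.25.
Strong duality: c^T x* = b^T y*. Confirmed.

32.25


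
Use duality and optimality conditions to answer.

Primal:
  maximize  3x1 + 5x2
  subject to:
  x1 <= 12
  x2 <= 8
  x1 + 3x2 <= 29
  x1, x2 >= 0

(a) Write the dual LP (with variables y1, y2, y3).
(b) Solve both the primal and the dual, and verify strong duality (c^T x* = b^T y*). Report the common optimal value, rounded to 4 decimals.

The standard primal-dual pair for 'max c^T x s.t. A x <= b, x >= 0' is:
  Dual:  min b^T y  s.t.  A^T y >= c,  y >= 0.

So the dual LP is:
  minimize  12y1 + 8y2 + 29y3
  subject to:
    y1 + y3 >= 3
    y2 + 3y3 >= 5
    y1, y2, y3 >= 0

Solving the primal: x* = (12, 5.6667).
  primal value c^T x* = 64.3333.
Solving the dual: y* = (1.3333, 0, 1.6667).
  dual value b^T y* = 64.3333.
Strong duality: c^T x* = b^T y*. Confirmed.

64.3333


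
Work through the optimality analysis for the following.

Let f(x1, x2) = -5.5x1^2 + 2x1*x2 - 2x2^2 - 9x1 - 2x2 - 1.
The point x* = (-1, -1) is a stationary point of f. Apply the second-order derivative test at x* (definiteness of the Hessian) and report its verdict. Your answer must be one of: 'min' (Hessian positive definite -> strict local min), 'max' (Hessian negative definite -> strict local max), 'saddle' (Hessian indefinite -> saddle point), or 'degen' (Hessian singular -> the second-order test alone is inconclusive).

Compute the Hessian H = grad^2 f:
  H = [[-11, 2], [2, -4]]
Verify stationarity: grad f(x*) = H x* + g = (0, 0).
Eigenvalues of H: -11.5311, -3.4689.
Both eigenvalues < 0, so H is negative definite -> x* is a strict local max.

max


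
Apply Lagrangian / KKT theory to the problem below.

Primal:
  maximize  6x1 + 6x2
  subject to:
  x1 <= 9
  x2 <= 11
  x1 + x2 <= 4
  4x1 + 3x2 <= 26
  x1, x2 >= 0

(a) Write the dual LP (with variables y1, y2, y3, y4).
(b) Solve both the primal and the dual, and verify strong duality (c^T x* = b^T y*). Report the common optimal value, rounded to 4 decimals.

The standard primal-dual pair for 'max c^T x s.t. A x <= b, x >= 0' is:
  Dual:  min b^T y  s.t.  A^T y >= c,  y >= 0.

So the dual LP is:
  minimize  9y1 + 11y2 + 4y3 + 26y4
  subject to:
    y1 + y3 + 4y4 >= 6
    y2 + y3 + 3y4 >= 6
    y1, y2, y3, y4 >= 0

Solving the primal: x* = (4, 0).
  primal value c^T x* = 24.
Solving the dual: y* = (0, 0, 6, 0).
  dual value b^T y* = 24.
Strong duality: c^T x* = b^T y*. Confirmed.

24


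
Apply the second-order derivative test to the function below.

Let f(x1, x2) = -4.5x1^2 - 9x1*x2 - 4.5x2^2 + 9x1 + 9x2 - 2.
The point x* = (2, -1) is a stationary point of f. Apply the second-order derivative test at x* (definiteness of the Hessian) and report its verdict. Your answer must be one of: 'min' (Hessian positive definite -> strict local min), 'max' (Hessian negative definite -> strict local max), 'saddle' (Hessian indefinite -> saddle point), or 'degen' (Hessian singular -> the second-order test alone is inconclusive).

Compute the Hessian H = grad^2 f:
  H = [[-9, -9], [-9, -9]]
Verify stationarity: grad f(x*) = H x* + g = (0, 0).
Eigenvalues of H: -18, 0.
H has a zero eigenvalue (singular; negative semidefinite but not definite), so H is neither positive definite, negative definite, nor indefinite. The second-order test alone is inconclusive -> degen.
(Indeed, f is constant along the null direction of H through x*, so x* is not a strict local extremum.)

degen


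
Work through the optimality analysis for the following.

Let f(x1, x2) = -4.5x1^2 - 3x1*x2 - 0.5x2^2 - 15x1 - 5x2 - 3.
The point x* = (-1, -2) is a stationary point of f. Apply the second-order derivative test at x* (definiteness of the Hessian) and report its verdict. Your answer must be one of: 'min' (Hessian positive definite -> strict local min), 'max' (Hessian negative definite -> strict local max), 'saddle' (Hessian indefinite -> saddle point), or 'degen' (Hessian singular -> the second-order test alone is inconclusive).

Compute the Hessian H = grad^2 f:
  H = [[-9, -3], [-3, -1]]
Verify stationarity: grad f(x*) = H x* + g = (0, 0).
Eigenvalues of H: -10, 0.
H has a zero eigenvalue (singular; negative semidefinite but not definite), so H is neither positive definite, negative definite, nor indefinite. The second-order test alone is inconclusive -> degen.
(Indeed, f is constant along the null direction of H through x*, so x* is not a strict local extremum.)

degen


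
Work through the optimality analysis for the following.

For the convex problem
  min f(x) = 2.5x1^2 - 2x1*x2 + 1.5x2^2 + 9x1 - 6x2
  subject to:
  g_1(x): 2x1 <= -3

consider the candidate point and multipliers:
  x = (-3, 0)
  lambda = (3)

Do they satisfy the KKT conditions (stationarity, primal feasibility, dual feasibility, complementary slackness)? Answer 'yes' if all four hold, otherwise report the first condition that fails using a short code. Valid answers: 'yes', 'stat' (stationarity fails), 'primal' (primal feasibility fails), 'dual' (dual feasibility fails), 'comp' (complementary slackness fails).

Gradient of f: grad f(x) = Q x + c = (-6, 0)
Constraint values g_i(x) = a_i^T x - b_i:
  g_1((-3, 0)) = -3
Stationarity residual: grad f(x) + sum_i lambda_i a_i = (0, 0)
  -> stationarity OK
Primal feasibility (all g_i <= 0): OK
Dual feasibility (all lambda_i >= 0): OK
Complementary slackness (lambda_i * g_i(x) = 0 for all i): FAILS

Verdict: the first failing condition is complementary_slackness -> comp.

comp


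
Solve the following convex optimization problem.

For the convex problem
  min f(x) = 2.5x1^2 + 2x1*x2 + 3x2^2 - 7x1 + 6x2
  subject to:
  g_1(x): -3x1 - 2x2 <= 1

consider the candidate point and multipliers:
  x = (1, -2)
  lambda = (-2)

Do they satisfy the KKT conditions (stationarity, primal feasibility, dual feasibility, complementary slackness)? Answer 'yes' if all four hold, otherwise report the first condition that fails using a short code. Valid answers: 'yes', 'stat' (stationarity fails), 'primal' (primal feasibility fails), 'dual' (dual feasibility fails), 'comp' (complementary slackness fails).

Gradient of f: grad f(x) = Q x + c = (-6, -4)
Constraint values g_i(x) = a_i^T x - b_i:
  g_1((1, -2)) = 0
Stationarity residual: grad f(x) + sum_i lambda_i a_i = (0, 0)
  -> stationarity OK
Primal feasibility (all g_i <= 0): OK
Dual feasibility (all lambda_i >= 0): FAILS
Complementary slackness (lambda_i * g_i(x) = 0 for all i): OK

Verdict: the first failing condition is dual_feasibility -> dual.

dual


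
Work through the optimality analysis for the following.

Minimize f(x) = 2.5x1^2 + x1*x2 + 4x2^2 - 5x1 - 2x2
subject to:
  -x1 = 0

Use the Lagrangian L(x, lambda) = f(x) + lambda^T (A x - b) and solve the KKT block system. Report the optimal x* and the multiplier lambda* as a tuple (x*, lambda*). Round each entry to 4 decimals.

Form the Lagrangian:
  L(x, lambda) = (1/2) x^T Q x + c^T x + lambda^T (A x - b)
Stationarity (grad_x L = 0): Q x + c + A^T lambda = 0.
Primal feasibility: A x = b.

This gives the KKT block system:
  [ Q   A^T ] [ x     ]   [-c ]
  [ A    0  ] [ lambda ] = [ b ]

Solving the linear system:
  x*      = (0, 0.25)
  lambda* = (-4.75)
  f(x*)   = -0.25

x* = (0, 0.25), lambda* = (-4.75)


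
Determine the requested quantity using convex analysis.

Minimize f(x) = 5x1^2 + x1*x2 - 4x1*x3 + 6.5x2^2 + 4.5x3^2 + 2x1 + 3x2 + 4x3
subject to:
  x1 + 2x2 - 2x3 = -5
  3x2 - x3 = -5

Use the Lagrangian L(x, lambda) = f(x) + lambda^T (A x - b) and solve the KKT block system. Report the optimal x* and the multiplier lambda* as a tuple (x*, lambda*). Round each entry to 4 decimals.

Form the Lagrangian:
  L(x, lambda) = (1/2) x^T Q x + c^T x + lambda^T (A x - b)
Stationarity (grad_x L = 0): Q x + c + A^T lambda = 0.
Primal feasibility: A x = b.

This gives the KKT block system:
  [ Q   A^T ] [ x     ]   [-c ]
  [ A    0  ] [ lambda ] = [ b ]

Solving the linear system:
  x*      = (-0.3735, -1.3434, 0.9699)
  lambda* = (6.9578, 0.3072)
  f(x*)   = 17.7139

x* = (-0.3735, -1.3434, 0.9699), lambda* = (6.9578, 0.3072)


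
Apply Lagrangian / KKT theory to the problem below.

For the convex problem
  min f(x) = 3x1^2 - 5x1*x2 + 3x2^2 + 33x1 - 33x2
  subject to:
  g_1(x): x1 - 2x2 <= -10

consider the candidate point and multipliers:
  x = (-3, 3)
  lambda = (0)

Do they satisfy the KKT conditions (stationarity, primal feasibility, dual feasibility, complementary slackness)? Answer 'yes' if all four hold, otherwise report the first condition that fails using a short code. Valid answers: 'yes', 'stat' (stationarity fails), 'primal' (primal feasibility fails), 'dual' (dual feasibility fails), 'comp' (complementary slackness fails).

Gradient of f: grad f(x) = Q x + c = (0, 0)
Constraint values g_i(x) = a_i^T x - b_i:
  g_1((-3, 3)) = 1
Stationarity residual: grad f(x) + sum_i lambda_i a_i = (0, 0)
  -> stationarity OK
Primal feasibility (all g_i <= 0): FAILS
Dual feasibility (all lambda_i >= 0): OK
Complementary slackness (lambda_i * g_i(x) = 0 for all i): OK

Verdict: the first failing condition is primal_feasibility -> primal.

primal


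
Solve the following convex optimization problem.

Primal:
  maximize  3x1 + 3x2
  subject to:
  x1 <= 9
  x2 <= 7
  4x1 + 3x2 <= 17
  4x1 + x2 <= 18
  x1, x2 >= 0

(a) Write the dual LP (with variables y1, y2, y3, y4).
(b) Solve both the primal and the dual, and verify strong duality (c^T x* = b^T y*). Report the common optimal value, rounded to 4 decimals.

The standard primal-dual pair for 'max c^T x s.t. A x <= b, x >= 0' is:
  Dual:  min b^T y  s.t.  A^T y >= c,  y >= 0.

So the dual LP is:
  minimize  9y1 + 7y2 + 17y3 + 18y4
  subject to:
    y1 + 4y3 + 4y4 >= 3
    y2 + 3y3 + y4 >= 3
    y1, y2, y3, y4 >= 0

Solving the primal: x* = (0, 5.6667).
  primal value c^T x* = 17.
Solving the dual: y* = (0, 0, 1, 0).
  dual value b^T y* = 17.
Strong duality: c^T x* = b^T y*. Confirmed.

17


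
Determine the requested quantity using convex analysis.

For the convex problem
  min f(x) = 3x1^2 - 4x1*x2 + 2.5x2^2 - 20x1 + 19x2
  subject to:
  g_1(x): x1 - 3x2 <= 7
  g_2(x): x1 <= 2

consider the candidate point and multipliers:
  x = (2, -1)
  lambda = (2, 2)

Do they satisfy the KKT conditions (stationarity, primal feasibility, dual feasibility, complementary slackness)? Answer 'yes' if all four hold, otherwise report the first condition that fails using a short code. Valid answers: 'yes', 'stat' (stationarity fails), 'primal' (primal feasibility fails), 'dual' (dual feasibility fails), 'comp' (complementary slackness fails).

Gradient of f: grad f(x) = Q x + c = (-4, 6)
Constraint values g_i(x) = a_i^T x - b_i:
  g_1((2, -1)) = -2
  g_2((2, -1)) = 0
Stationarity residual: grad f(x) + sum_i lambda_i a_i = (0, 0)
  -> stationarity OK
Primal feasibility (all g_i <= 0): OK
Dual feasibility (all lambda_i >= 0): OK
Complementary slackness (lambda_i * g_i(x) = 0 for all i): FAILS

Verdict: the first failing condition is complementary_slackness -> comp.

comp


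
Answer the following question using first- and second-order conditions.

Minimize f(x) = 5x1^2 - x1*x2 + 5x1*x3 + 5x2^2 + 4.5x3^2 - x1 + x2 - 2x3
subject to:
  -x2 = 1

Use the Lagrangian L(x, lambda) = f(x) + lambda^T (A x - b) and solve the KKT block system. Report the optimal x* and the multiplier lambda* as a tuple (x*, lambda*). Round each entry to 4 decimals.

Form the Lagrangian:
  L(x, lambda) = (1/2) x^T Q x + c^T x + lambda^T (A x - b)
Stationarity (grad_x L = 0): Q x + c + A^T lambda = 0.
Primal feasibility: A x = b.

This gives the KKT block system:
  [ Q   A^T ] [ x     ]   [-c ]
  [ A    0  ] [ lambda ] = [ b ]

Solving the linear system:
  x*      = (-0.1538, -1, 0.3077)
  lambda* = (-8.8462)
  f(x*)   = 3.6923

x* = (-0.1538, -1, 0.3077), lambda* = (-8.8462)


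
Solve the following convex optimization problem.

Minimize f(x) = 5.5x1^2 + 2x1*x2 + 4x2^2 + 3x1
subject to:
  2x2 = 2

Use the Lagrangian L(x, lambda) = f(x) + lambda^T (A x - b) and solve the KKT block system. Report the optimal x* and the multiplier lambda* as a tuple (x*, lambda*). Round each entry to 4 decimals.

Form the Lagrangian:
  L(x, lambda) = (1/2) x^T Q x + c^T x + lambda^T (A x - b)
Stationarity (grad_x L = 0): Q x + c + A^T lambda = 0.
Primal feasibility: A x = b.

This gives the KKT block system:
  [ Q   A^T ] [ x     ]   [-c ]
  [ A    0  ] [ lambda ] = [ b ]

Solving the linear system:
  x*      = (-0.4545, 1)
  lambda* = (-3.5455)
  f(x*)   = 2.8636

x* = (-0.4545, 1), lambda* = (-3.5455)


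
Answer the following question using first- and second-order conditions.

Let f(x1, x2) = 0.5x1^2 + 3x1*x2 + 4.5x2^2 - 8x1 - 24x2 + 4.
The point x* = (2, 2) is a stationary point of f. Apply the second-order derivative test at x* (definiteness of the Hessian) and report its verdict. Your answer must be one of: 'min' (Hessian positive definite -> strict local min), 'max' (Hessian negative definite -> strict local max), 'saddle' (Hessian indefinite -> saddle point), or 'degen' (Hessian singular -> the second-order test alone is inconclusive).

Compute the Hessian H = grad^2 f:
  H = [[1, 3], [3, 9]]
Verify stationarity: grad f(x*) = H x* + g = (0, 0).
Eigenvalues of H: 0, 10.
H has a zero eigenvalue (singular; positive semidefinite but not definite), so H is neither positive definite, negative definite, nor indefinite. The second-order test alone is inconclusive -> degen.
(Indeed, f is constant along the null direction of H through x*, so x* is not a strict local extremum.)

degen


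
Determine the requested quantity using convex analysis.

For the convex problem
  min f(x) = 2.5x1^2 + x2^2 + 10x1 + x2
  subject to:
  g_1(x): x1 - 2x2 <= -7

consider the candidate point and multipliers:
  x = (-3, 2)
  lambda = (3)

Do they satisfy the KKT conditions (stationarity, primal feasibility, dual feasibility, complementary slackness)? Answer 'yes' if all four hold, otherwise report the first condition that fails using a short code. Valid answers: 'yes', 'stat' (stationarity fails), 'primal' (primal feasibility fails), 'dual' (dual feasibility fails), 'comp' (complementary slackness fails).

Gradient of f: grad f(x) = Q x + c = (-5, 5)
Constraint values g_i(x) = a_i^T x - b_i:
  g_1((-3, 2)) = 0
Stationarity residual: grad f(x) + sum_i lambda_i a_i = (-2, -1)
  -> stationarity FAILS
Primal feasibility (all g_i <= 0): OK
Dual feasibility (all lambda_i >= 0): OK
Complementary slackness (lambda_i * g_i(x) = 0 for all i): OK

Verdict: the first failing condition is stationarity -> stat.

stat


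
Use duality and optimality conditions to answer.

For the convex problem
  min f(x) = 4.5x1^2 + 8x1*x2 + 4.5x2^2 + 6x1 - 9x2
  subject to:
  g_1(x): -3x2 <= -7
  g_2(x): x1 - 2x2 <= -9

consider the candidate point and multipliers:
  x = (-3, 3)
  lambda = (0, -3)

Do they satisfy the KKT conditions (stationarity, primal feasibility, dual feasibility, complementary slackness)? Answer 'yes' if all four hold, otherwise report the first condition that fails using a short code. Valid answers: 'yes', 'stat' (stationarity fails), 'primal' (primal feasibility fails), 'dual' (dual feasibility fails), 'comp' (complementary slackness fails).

Gradient of f: grad f(x) = Q x + c = (3, -6)
Constraint values g_i(x) = a_i^T x - b_i:
  g_1((-3, 3)) = -2
  g_2((-3, 3)) = 0
Stationarity residual: grad f(x) + sum_i lambda_i a_i = (0, 0)
  -> stationarity OK
Primal feasibility (all g_i <= 0): OK
Dual feasibility (all lambda_i >= 0): FAILS
Complementary slackness (lambda_i * g_i(x) = 0 for all i): OK

Verdict: the first failing condition is dual_feasibility -> dual.

dual


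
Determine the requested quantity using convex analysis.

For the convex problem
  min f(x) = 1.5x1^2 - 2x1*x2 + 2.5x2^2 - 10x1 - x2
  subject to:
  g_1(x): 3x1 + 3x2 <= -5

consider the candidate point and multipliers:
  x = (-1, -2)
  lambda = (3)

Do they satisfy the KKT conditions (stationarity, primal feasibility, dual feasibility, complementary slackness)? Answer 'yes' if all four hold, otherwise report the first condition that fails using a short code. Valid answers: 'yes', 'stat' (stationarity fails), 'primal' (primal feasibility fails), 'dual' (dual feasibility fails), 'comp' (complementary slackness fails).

Gradient of f: grad f(x) = Q x + c = (-9, -9)
Constraint values g_i(x) = a_i^T x - b_i:
  g_1((-1, -2)) = -4
Stationarity residual: grad f(x) + sum_i lambda_i a_i = (0, 0)
  -> stationarity OK
Primal feasibility (all g_i <= 0): OK
Dual feasibility (all lambda_i >= 0): OK
Complementary slackness (lambda_i * g_i(x) = 0 for all i): FAILS

Verdict: the first failing condition is complementary_slackness -> comp.

comp


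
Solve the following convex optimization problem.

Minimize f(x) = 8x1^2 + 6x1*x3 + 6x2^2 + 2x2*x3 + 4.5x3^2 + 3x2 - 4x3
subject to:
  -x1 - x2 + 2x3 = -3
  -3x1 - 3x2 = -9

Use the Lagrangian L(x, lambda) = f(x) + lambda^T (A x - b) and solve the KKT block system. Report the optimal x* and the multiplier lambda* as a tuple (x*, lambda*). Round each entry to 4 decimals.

Form the Lagrangian:
  L(x, lambda) = (1/2) x^T Q x + c^T x + lambda^T (A x - b)
Stationarity (grad_x L = 0): Q x + c + A^T lambda = 0.
Primal feasibility: A x = b.

This gives the KKT block system:
  [ Q   A^T ] [ x     ]   [-c ]
  [ A    0  ] [ lambda ] = [ b ]

Solving the linear system:
  x*      = (1.3929, 1.6071, 0)
  lambda* = (-3.7857, 8.6905)
  f(x*)   = 35.8393

x* = (1.3929, 1.6071, 0), lambda* = (-3.7857, 8.6905)


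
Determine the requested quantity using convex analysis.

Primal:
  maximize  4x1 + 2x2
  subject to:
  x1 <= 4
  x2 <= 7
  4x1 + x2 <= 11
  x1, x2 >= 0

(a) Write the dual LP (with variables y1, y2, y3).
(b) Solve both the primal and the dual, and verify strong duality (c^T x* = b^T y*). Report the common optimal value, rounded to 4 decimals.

The standard primal-dual pair for 'max c^T x s.t. A x <= b, x >= 0' is:
  Dual:  min b^T y  s.t.  A^T y >= c,  y >= 0.

So the dual LP is:
  minimize  4y1 + 7y2 + 11y3
  subject to:
    y1 + 4y3 >= 4
    y2 + y3 >= 2
    y1, y2, y3 >= 0

Solving the primal: x* = (1, 7).
  primal value c^T x* = 18.
Solving the dual: y* = (0, 1, 1).
  dual value b^T y* = 18.
Strong duality: c^T x* = b^T y*. Confirmed.

18


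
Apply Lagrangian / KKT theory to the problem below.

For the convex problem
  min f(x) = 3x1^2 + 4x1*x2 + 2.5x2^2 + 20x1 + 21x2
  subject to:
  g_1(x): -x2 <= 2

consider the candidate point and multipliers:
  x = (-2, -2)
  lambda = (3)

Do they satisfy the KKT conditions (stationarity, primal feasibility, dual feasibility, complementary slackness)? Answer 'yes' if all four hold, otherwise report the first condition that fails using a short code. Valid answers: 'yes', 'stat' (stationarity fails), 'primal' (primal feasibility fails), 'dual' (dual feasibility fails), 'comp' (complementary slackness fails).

Gradient of f: grad f(x) = Q x + c = (0, 3)
Constraint values g_i(x) = a_i^T x - b_i:
  g_1((-2, -2)) = 0
Stationarity residual: grad f(x) + sum_i lambda_i a_i = (0, 0)
  -> stationarity OK
Primal feasibility (all g_i <= 0): OK
Dual feasibility (all lambda_i >= 0): OK
Complementary slackness (lambda_i * g_i(x) = 0 for all i): OK

Verdict: yes, KKT holds.

yes


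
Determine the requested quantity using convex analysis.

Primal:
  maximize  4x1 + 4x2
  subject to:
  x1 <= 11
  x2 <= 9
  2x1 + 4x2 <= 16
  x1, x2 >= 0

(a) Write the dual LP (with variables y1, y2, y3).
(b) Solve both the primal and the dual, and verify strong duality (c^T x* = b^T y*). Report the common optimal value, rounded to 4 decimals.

The standard primal-dual pair for 'max c^T x s.t. A x <= b, x >= 0' is:
  Dual:  min b^T y  s.t.  A^T y >= c,  y >= 0.

So the dual LP is:
  minimize  11y1 + 9y2 + 16y3
  subject to:
    y1 + 2y3 >= 4
    y2 + 4y3 >= 4
    y1, y2, y3 >= 0

Solving the primal: x* = (8, 0).
  primal value c^T x* = 32.
Solving the dual: y* = (0, 0, 2).
  dual value b^T y* = 32.
Strong duality: c^T x* = b^T y*. Confirmed.

32


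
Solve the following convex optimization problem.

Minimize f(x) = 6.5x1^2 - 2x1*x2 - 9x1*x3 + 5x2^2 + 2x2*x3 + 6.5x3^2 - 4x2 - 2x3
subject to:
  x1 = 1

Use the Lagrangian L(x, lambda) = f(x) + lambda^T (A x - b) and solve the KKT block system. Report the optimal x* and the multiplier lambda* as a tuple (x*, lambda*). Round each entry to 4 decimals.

Form the Lagrangian:
  L(x, lambda) = (1/2) x^T Q x + c^T x + lambda^T (A x - b)
Stationarity (grad_x L = 0): Q x + c + A^T lambda = 0.
Primal feasibility: A x = b.

This gives the KKT block system:
  [ Q   A^T ] [ x     ]   [-c ]
  [ A    0  ] [ lambda ] = [ b ]

Solving the linear system:
  x*      = (1, 0.4444, 0.7778)
  lambda* = (-5.1111)
  f(x*)   = 0.8889

x* = (1, 0.4444, 0.7778), lambda* = (-5.1111)


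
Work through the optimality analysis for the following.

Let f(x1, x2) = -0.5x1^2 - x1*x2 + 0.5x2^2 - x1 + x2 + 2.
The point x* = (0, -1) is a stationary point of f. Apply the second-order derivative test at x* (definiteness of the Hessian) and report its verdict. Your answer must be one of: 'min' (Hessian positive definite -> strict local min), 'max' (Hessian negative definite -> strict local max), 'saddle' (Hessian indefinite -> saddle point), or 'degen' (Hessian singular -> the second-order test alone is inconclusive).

Compute the Hessian H = grad^2 f:
  H = [[-1, -1], [-1, 1]]
Verify stationarity: grad f(x*) = H x* + g = (0, 0).
Eigenvalues of H: -1.4142, 1.4142.
Eigenvalues have mixed signs, so H is indefinite -> x* is a saddle point.

saddle


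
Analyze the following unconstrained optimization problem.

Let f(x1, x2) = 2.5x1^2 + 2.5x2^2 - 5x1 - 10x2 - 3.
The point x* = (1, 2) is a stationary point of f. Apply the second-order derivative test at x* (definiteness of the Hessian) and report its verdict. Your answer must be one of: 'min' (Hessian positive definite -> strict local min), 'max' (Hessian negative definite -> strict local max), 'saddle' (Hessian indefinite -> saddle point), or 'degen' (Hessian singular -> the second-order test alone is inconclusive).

Compute the Hessian H = grad^2 f:
  H = [[5, 0], [0, 5]]
Verify stationarity: grad f(x*) = H x* + g = (0, 0).
Eigenvalues of H: 5, 5.
Both eigenvalues > 0, so H is positive definite -> x* is a strict local min.

min


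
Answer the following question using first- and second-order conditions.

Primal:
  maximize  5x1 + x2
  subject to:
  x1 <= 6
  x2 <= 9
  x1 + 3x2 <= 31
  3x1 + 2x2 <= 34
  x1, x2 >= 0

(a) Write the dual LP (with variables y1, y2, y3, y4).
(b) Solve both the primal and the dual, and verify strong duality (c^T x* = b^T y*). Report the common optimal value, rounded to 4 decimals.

The standard primal-dual pair for 'max c^T x s.t. A x <= b, x >= 0' is:
  Dual:  min b^T y  s.t.  A^T y >= c,  y >= 0.

So the dual LP is:
  minimize  6y1 + 9y2 + 31y3 + 34y4
  subject to:
    y1 + y3 + 3y4 >= 5
    y2 + 3y3 + 2y4 >= 1
    y1, y2, y3, y4 >= 0

Solving the primal: x* = (6, 8).
  primal value c^T x* = 38.
Solving the dual: y* = (3.5, 0, 0, 0.5).
  dual value b^T y* = 38.
Strong duality: c^T x* = b^T y*. Confirmed.

38


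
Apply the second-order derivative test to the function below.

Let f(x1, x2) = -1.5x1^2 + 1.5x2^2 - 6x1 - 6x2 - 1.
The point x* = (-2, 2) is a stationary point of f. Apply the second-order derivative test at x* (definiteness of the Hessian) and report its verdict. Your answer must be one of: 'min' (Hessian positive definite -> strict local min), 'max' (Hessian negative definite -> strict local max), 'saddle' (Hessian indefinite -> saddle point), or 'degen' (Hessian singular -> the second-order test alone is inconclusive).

Compute the Hessian H = grad^2 f:
  H = [[-3, 0], [0, 3]]
Verify stationarity: grad f(x*) = H x* + g = (0, 0).
Eigenvalues of H: -3, 3.
Eigenvalues have mixed signs, so H is indefinite -> x* is a saddle point.

saddle
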